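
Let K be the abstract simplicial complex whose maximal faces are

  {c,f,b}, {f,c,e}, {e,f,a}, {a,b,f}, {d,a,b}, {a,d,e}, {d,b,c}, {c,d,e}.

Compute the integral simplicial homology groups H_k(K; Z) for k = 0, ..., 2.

H_0 ≅ Z,  H_1 = 0,  H_2 ≅ Z.

Order the vertices as a < b < c < d < e < f. Listing each simplex with vertices in this order, K has dimension 2 with simplices:

  0-simplices (6): a, b, c, d, e, f
  1-simplices (12): ab, ad, ae, af, bc, bd, bf, cd, ce, cf, de, ef
  2-simplices (8): abd, abf, ade, aef, bcd, bcf, cde, cef

Hence C_0 ≅ Z^6, C_1 ≅ Z^12, C_2 ≅ Z^8.

The boundary map ∂_1: C_1 → C_0 sends each edge [p,q] (with p < q) to q − p.
The resulting 6×12 matrix has rank 5, and its Smith normal form has invariant factors (1,1,1,1,1).

∂_2: C_2 → C_1 sends each 2-simplex [p,q,r] to [q,r] − [p,r] + [p,q]. For instance
  ∂aef = ef − af + ae,
  ∂bcd = cd − bd + bc.
As a 12×8 matrix over Z this has rank 7, with invariant factors (1,1,1,1,1,1,1).

From H_k ≅ ker(∂_k) / im(∂_{k+1}) we obtain:

  H_0: rank C_0 − rank ∂_1 = 6 − 5 = 1, and the invariant factors of ∂_1 are all 1, so H_0 ≅ Z.
  H_1: rank ker ∂_1 − rank ∂_2 = (12 − 5) − 7 = 0, and the invariant factors of ∂_2 are all 1, so H_1 ≅ 0.
  H_2: rank ker ∂_2 − rank ∂_3 = (8 − 7) − 0 = 1, and there is no ∂_3, so H_2 ≅ Z.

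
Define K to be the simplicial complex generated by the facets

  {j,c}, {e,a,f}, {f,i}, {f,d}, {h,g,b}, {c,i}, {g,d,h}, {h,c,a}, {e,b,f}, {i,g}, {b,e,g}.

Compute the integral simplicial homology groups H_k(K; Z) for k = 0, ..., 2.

H_0 = Z,  H_1 = Z^4,  H_2 = 0.

Take the total order a < b < c < d < e < f < g < h < i < j on the vertex set. Then K (dimension 2) consists of the simplices:

  0-simplices (10): a, b, c, d, e, f, g, h, i, j
  1-simplices (19): ac, ae, af, ah, be, bf, bg, bh, ch, ci, cj, df, dg, dh, ef, eg, fi, gh, gi
  2-simplices (6): ach, aef, bef, beg, bgh, dgh

Hence C_0 ≅ Z^10, C_1 ≅ Z^19, C_2 ≅ Z^6.

The boundary map ∂_1: C_1 → C_0 maps an edge to its endpoints' difference, ∂[p,q] = q − p. For instance
  ∂bf = f − b.
This gives a 10×19 integer matrix of rank 9; reducing to Smith normal form yields diagonal entries (1,1,1,1,1,1,1,1,1).

The boundary map ∂_2: C_2 → C_1 maps a triangle to the signed sum of its edges. For instance
  ∂ach = ch − ah + ac,
  ∂aef = ef − af + ae.
The resulting 19×6 matrix has rank 6, and its Smith normal form has invariant factors (1,1,1,1,1,1).

Computing H_k = (kernel of ∂_k) / (image of ∂_{k+1}):

  H_0: rank C_0 − rank ∂_1 = 10 − 9 = 1, and the invariant factors of ∂_1 are all 1, so H_0 = Z.
  H_1: rank ker ∂_1 − rank ∂_2 = (19 − 9) − 6 = 4, and the invariant factors of ∂_2 are all 1, so H_1 = Z^4.
  H_2: rank ker ∂_2 − rank ∂_3 = (6 − 6) − 0 = 0, and there is no ∂_3, so H_2 = 0.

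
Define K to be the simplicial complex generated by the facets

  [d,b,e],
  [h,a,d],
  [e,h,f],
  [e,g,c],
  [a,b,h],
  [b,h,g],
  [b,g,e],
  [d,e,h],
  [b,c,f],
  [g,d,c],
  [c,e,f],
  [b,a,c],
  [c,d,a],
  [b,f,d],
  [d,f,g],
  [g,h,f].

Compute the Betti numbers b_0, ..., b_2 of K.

K has 8 vertices, 24 edges, 16 triangles.
rank ∂_0 = 0, rank ∂_1 = 7 ⇒ b_0 = 8 − 0 − 7 = 1; all invariant factors of ∂_1 are 1 so no torsion. So H_0 ≅ Z.
rank ∂_1 = 7, rank ∂_2 = 15 ⇒ b_1 = 24 − 7 − 15 = 2; all invariant factors of ∂_2 are 1 so no torsion. So H_1 ≅ Z^2.
rank ∂_2 = 15, rank ∂_3 = 0 ⇒ b_2 = 16 − 15 − 0 = 1. So H_2 ≅ Z.

b_0 = 1, b_1 = 2, b_2 = 1.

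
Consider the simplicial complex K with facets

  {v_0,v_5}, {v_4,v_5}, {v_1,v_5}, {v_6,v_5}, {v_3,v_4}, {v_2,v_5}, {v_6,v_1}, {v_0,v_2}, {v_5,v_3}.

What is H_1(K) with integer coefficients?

H_1 ≅ Z^3.

Order the vertices as v_0 < v_1 < v_2 < v_3 < v_4 < v_5 < v_6. Listing each simplex with vertices in this order, K has dimension 1 with simplices:

  0-simplices (7): [v_0], [v_1], [v_2], [v_3], [v_4], [v_5], [v_6]
  1-simplices (9): [v_0,v_2], [v_0,v_5], [v_1,v_5], [v_1,v_6], [v_2,v_5], [v_3,v_4], [v_3,v_5], [v_4,v_5], [v_5,v_6]

giving chain groups C_0 ≅ Z^7, C_1 ≅ Z^9.

Boundary ∂_1: C_1 → C_0 is given by ∂[p,q] = [q] − [p].
The resulting 7×9 matrix has rank 6, and its Smith normal form has invariant factors (1,1,1,1,1,1).

Now H_k = ker ∂_k / im ∂_{k+1}, so:

  H_1: rank ker ∂_1 − rank ∂_2 = (9 − 6) − 0 = 3, and there is no ∂_2, so H_1 ≅ Z^3.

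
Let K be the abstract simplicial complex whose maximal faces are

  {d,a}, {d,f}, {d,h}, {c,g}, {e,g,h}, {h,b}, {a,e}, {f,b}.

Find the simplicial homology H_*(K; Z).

H_0 ≅ Z,  H_1 ≅ Z^2,  H_2 = 0.

We work with the vertex ordering a < b < c < d < e < f < g < h. The simplices of K, each written with vertices in increasing order, are:

  0-simplices (8): a, b, c, d, e, f, g, h
  1-simplices (10): ad, ae, bf, bh, cg, df, dh, eg, eh, gh
  2-simplices (1): egh

so the chain groups are C_0 ≅ Z^8, C_1 ≅ Z^10, C_2 ≅ Z^1.

∂_1: C_1 → C_0 maps an edge to its endpoints' difference, ∂[p,q] = q − p. For instance
  ∂gh = h − g.
As a 8×10 matrix over Z this has rank 7, with invariant factors (1,1,1,1,1,1,1).

The boundary map ∂_2: C_2 → C_1 sends each 2-simplex [p,q,r] to [q,r] − [p,r] + [p,q]. For instance
  ∂egh = gh − eh + eg.
The resulting 10×1 matrix has rank 1, and its Smith normal form has invariant factors (1).

From H_k ≅ ker(∂_k) / im(∂_{k+1}) we obtain:

  H_0: rank C_0 − rank ∂_1 = 8 − 7 = 1, and the invariant factors of ∂_1 are all 1, so H_0 ≅ Z.
  H_1: rank ker ∂_1 − rank ∂_2 = (10 − 7) − 1 = 2, and the invariant factors of ∂_2 are all 1, so H_1 ≅ Z^2.
  H_2: rank ker ∂_2 − rank ∂_3 = (1 − 1) − 0 = 0, and there is no ∂_3, so H_2 ≅ 0.

As a check, the Euler characteristic is 8 − 10 + 1 = -1, which agrees with 1 − 2 + 0 = -1.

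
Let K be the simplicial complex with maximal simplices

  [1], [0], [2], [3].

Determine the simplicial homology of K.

H_0 ≅ Z^4.

We work with the vertex ordering 0 < 1 < 2 < 3. The simplices of K, each written with vertices in increasing order, are:

  0-simplices (4): [0], [1], [2], [3]

Hence C_0 ≅ Z^4.

Reading off H_k = ker ∂_k / im ∂_{k+1}:

  H_0: rank C_0 − rank ∂_1 = 4 − 0 = 4, and there is no ∂_1, so H_0 ≅ Z^4.

(K is a triangulation of a set of 4 points.)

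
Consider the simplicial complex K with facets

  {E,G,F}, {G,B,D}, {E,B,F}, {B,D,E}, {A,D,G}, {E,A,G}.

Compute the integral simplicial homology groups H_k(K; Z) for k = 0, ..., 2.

Take the total order A < B < D < E < F < G on the vertex set. Then K (dimension 2) consists of the simplices:

  0-simplices (6): A, B, D, E, F, G
  1-simplices (12): AD, AE, AG, BD, BE, BF, BG, DE, DG, EF, EG, FG
  2-simplices (6): ADG, AEG, BDE, BDG, BEF, EFG

giving chain groups C_0 ≅ Z^6, C_1 ≅ Z^12, C_2 ≅ Z^6.

The boundary map ∂_1: C_1 → C_0 sends each edge [p,q] (with p < q) to q − p.
As a 6×12 matrix over Z this has rank 5, with invariant factors (1,1,1,1,1).

The boundary map ∂_2: C_2 → C_1 sends each 2-simplex [p,q,r] to [q,r] − [p,r] + [p,q]. For instance
  ∂BDE = DE − BE + BD,
  ∂ADG = DG − AG + AD.
As a 12×6 matrix over Z this has rank 6, with invariant factors (1,1,1,1,1,1).

Now H_k = ker ∂_k / im ∂_{k+1}, so:

  H_0: rank C_0 − rank ∂_1 = 6 − 5 = 1, and the invariant factors of ∂_1 are all 1, so H_0 ≅ Z.
  H_1: rank ker ∂_1 − rank ∂_2 = (12 − 5) − 6 = 1, and the invariant factors of ∂_2 are all 1, so H_1 ≅ Z.
  H_2: rank ker ∂_2 − rank ∂_3 = (6 − 6) − 0 = 0, and there is no ∂_3, so H_2 ≅ 0.

As a check, the Euler characteristic is 6 − 12 + 6 = 0, which agrees with 1 − 1 + 0 = 0.

H_0 ≅ Z,  H_1 ≅ Z,  H_2 = 0.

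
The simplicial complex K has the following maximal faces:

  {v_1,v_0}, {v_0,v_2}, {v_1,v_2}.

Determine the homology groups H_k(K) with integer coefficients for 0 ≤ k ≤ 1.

H_0 ≅ Z,  H_1 ≅ Z.

Order the vertices as v_0 < v_1 < v_2. Listing each simplex with vertices in this order, K has dimension 1 with simplices:

  0-simplices (3): [v_0], [v_1], [v_2]
  1-simplices (3): [v_0,v_1], [v_0,v_2], [v_1,v_2]

giving chain groups C_0 ≅ Z^3, C_1 ≅ Z^3.

∂_1: C_1 → C_0 sends each edge [p,q] (with p < q) to q − p. For instance
  ∂[v_1,v_2] = [v_2] − [v_1].
The 3×3 boundary matrix has rank 2 and Smith normal form diag(1,1).

Computing H_k = (kernel of ∂_k) / (image of ∂_{k+1}):

  H_0: rank C_0 − rank ∂_1 = 3 − 2 = 1, and the invariant factors of ∂_1 are all 1, so H_0 ≅ Z.
  H_1: rank ker ∂_1 − rank ∂_2 = (3 − 2) − 0 = 1, and there is no ∂_2, so H_1 ≅ Z.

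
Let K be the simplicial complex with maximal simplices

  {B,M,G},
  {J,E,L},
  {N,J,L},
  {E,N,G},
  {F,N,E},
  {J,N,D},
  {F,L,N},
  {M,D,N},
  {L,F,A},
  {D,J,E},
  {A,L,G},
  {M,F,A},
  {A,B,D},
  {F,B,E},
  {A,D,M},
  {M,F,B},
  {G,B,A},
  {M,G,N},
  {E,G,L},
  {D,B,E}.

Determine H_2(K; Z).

Order the vertices as A < B < D < E < F < G < J < L < M < N. Listing each simplex with vertices in this order, K has dimension 2 with simplices:

  0-simplices (10): A, B, D, E, F, G, J, L, M, N
  1-simplices (30): AB, AD, AF, AG, AL, AM, BD, BE, BF, BG, BM, DE, DJ, DM, DN, EF, EG, EJ, EL, EN, FL, FM, FN, GL, GM, GN, JL, JN, LN, MN
  2-simplices (20): ABD, ABG, ADM, AFL, AFM, AGL, BDE, BEF, BFM, BGM, DEJ, DJN, DMN, EFN, EGL, EGN, EJL, FLN, GMN, JLN

so the chain groups are C_0 ≅ Z^10, C_1 ≅ Z^30, C_2 ≅ Z^20.

Boundary ∂_1: C_1 → C_0 maps an edge to its endpoints' difference, ∂[p,q] = q − p.
This gives a 10×30 integer matrix of rank 9; reducing to Smith normal form yields diagonal entries (1,1,1,1,1,1,1,1,1).

The boundary map ∂_2: C_2 → C_1 sends each 2-simplex [p,q,r] to [q,r] − [p,r] + [p,q]. For instance
  ∂ADM = DM − AM + AD,
  ∂EFN = FN − EN + EF.
This gives a 30×20 integer matrix of rank 20; reducing to Smith normal form yields diagonal entries (1,1,1,1,1,1,1,1,1,1,1,1,1,1,1,1,1,1,1,2).

From H_k ≅ ker(∂_k) / im(∂_{k+1}) we obtain:

  H_2: rank ker ∂_2 − rank ∂_3 = (20 − 20) − 0 = 0, and there is no ∂_3, so H_2 = 0.

H_2 = 0.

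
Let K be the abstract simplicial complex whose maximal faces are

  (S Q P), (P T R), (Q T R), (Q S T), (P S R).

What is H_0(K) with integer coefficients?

H_0 ≅ Z.

Take the total order P < Q < R < S < T on the vertex set. Then K (dimension 2) consists of the simplices:

  0-simplices (5): P, Q, R, S, T
  1-simplices (10): PQ, PR, PS, PT, QR, QS, QT, RS, RT, ST
  2-simplices (5): PQS, PRS, PRT, QRT, QST

so the chain groups are C_0 ≅ Z^5, C_1 ≅ Z^10, C_2 ≅ Z^5.

Boundary ∂_1: C_1 → C_0 maps an edge to its endpoints' difference, ∂[p,q] = q − p.
The 5×10 boundary matrix has rank 4 and Smith normal form diag(1,1,1,1).

Boundary ∂_2: C_2 → C_1 maps a triangle to the signed sum of its edges. For instance
  ∂PRS = RS − PS + PR,
  ∂PQS = QS − PS + PQ.
As a 10×5 matrix over Z this has rank 5, with invariant factors (1,1,1,1,1).

Reading off H_k = ker ∂_k / im ∂_{k+1}:

  H_0: rank C_0 − rank ∂_1 = 5 − 4 = 1, and the invariant factors of ∂_1 are all 1, so H_0 = Z.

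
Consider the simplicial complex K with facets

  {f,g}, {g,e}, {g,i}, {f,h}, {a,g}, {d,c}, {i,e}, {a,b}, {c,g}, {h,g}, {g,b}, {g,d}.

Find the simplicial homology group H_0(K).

Take the total order a < b < c < d < e < f < g < h < i on the vertex set. Then K (dimension 1) consists of the simplices:

  0-simplices (9): a, b, c, d, e, f, g, h, i
  1-simplices (12): ab, ag, bg, cd, cg, dg, eg, ei, fg, fh, gh, gi

Hence C_0 ≅ Z^9, C_1 ≅ Z^12.

The boundary map ∂_1: C_1 → C_0 sends each edge [p,q] (with p < q) to q − p. For instance
  ∂fh = h − f.
The 9×12 boundary matrix has rank 8 and Smith normal form diag(1,1,1,1,1,1,1,1).

Computing H_k = (kernel of ∂_k) / (image of ∂_{k+1}):

  H_0: rank C_0 − rank ∂_1 = 9 − 8 = 1, and the invariant factors of ∂_1 are all 1, so H_0 = Z.

H_0 = Z.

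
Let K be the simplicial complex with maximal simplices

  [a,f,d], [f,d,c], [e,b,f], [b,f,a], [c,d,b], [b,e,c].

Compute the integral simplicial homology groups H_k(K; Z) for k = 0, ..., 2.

H_0 ≅ Z,  H_1 ≅ Z,  H_2 = 0.

K has 6 vertices, 12 edges, 6 triangles.
rank ∂_0 = 0, rank ∂_1 = 5 ⇒ b_0 = 6 − 0 − 5 = 1; all invariant factors of ∂_1 are 1 so no torsion. So H_0 = Z.
rank ∂_1 = 5, rank ∂_2 = 6 ⇒ b_1 = 12 − 5 − 6 = 1; all invariant factors of ∂_2 are 1 so no torsion. So H_1 = Z.
rank ∂_2 = 6, rank ∂_3 = 0 ⇒ b_2 = 6 − 6 − 0 = 0. So H_2 = 0.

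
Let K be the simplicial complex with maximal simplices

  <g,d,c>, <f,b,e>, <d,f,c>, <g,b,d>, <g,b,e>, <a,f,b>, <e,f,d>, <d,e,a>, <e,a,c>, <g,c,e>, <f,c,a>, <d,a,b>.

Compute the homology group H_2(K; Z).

H_2 ≅ 0.

Order the vertices as a < b < c < d < e < f < g. Listing each simplex with vertices in this order, K has dimension 2 with simplices:

  0-simplices (7): a, b, c, d, e, f, g
  1-simplices (18): ab, ac, ad, ae, af, bd, be, bf, bg, cd, ce, cf, cg, de, df, dg, ef, eg
  2-simplices (12): abd, abf, ace, acf, ade, bdg, bef, beg, cdf, cdg, ceg, def

so the chain groups are C_0 ≅ Z^7, C_1 ≅ Z^18, C_2 ≅ Z^12.

The boundary map ∂_1: C_1 → C_0 maps an edge to its endpoints' difference, ∂[p,q] = q − p. For instance
  ∂ad = d − a.
The resulting 7×18 matrix has rank 6, and its Smith normal form has invariant factors (1,1,1,1,1,1).

∂_2: C_2 → C_1 acts by ∂[p,q,r] = [q,r] − [p,r] + [p,q]. For instance
  ∂beg = eg − bg + be,
  ∂bdg = dg − bg + bd.
This gives a 18×12 integer matrix of rank 12; reducing to Smith normal form yields diagonal entries (1,1,1,1,1,1,1,1,1,1,1,2).

From H_k ≅ ker(∂_k) / im(∂_{k+1}) we obtain:

  H_2: rank ker ∂_2 − rank ∂_3 = (12 − 12) − 0 = 0, and there is no ∂_3, so H_2 ≅ 0.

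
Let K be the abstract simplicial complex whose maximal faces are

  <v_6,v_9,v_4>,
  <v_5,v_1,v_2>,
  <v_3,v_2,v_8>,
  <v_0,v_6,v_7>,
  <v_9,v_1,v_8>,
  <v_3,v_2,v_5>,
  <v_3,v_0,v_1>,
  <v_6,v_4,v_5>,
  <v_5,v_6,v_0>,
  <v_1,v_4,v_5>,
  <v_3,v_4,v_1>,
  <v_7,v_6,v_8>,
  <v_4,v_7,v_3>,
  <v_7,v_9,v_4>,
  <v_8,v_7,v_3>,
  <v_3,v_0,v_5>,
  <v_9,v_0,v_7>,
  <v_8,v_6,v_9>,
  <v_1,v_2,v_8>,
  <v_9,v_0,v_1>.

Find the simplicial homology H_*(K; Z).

H_0 = Z,  H_1 = Z ⊕ Z/2Z,  H_2 = 0.

Take the total order v_0 < v_1 < v_2 < v_3 < v_4 < v_5 < v_6 < v_7 < v_8 < v_9 on the vertex set. Then K (dimension 2) consists of the simplices:

  0-simplices (10): [v_0], [v_1], [v_2], [v_3], [v_4], [v_5], [v_6], [v_7], [v_8], [v_9]
  1-simplices (30): (30 of them)
  2-simplices (20): (20 of them)

Hence C_0 ≅ Z^10, C_1 ≅ Z^30, C_2 ≅ Z^20.

The boundary map ∂_1: C_1 → C_0 sends each edge [p,q] (with p < q) to q − p. For instance
  ∂[v_0,v_9] = [v_9] − [v_0].
As a 10×30 matrix over Z this has rank 9, with invariant factors (1,1,1,1,1,1,1,1,1).

Boundary ∂_2: C_2 → C_1 maps a triangle to the signed sum of its edges. For instance
  ∂[v_1,v_2,v_8] = [v_2,v_8] − [v_1,v_8] + [v_1,v_2],
  ∂[v_3,v_7,v_8] = [v_7,v_8] − [v_3,v_8] + [v_3,v_7].
The resulting 30×20 matrix has rank 20, and its Smith normal form has invariant factors (1,1,1,1,1,1,1,1,1,1,1,1,1,1,1,1,1,1,1,2).

From H_k ≅ ker(∂_k) / im(∂_{k+1}) we obtain:

  H_0: rank C_0 − rank ∂_1 = 10 − 9 = 1, and the invariant factors of ∂_1 are all 1, so H_0 ≅ Z.
  H_1: rank ker ∂_1 − rank ∂_2 = (30 − 9) − 20 = 1, and ∂_2 has invariant factor 2 > 1, so H_1 ≅ Z ⊕ Z/2Z.
  H_2: rank ker ∂_2 − rank ∂_3 = (20 − 20) − 0 = 0, and there is no ∂_3, so H_2 ≅ 0.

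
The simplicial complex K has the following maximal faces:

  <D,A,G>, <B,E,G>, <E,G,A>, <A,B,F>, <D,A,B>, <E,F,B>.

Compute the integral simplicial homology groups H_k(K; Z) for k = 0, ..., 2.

H_0 = Z,  H_1 = Z,  H_2 = 0.

Take the total order A < B < D < E < F < G on the vertex set. Then K (dimension 2) consists of the simplices:

  0-simplices (6): A, B, D, E, F, G
  1-simplices (12): AB, AD, AE, AF, AG, BD, BE, BF, BG, DG, EF, EG
  2-simplices (6): ABD, ABF, ADG, AEG, BEF, BEG

so the chain groups are C_0 ≅ Z^6, C_1 ≅ Z^12, C_2 ≅ Z^6.

The boundary map ∂_1: C_1 → C_0 sends each edge [p,q] (with p < q) to q − p. For instance
  ∂BE = E − B.
The resulting 6×12 matrix has rank 5, and its Smith normal form has invariant factors (1,1,1,1,1).

∂_2: C_2 → C_1 acts by ∂[p,q,r] = [q,r] − [p,r] + [p,q]. For instance
  ∂ABF = BF − AF + AB,
  ∂AEG = EG − AG + AE.
This gives a 12×6 integer matrix of rank 6; reducing to Smith normal form yields diagonal entries (1,1,1,1,1,1).

Now H_k = ker ∂_k / im ∂_{k+1}, so:

  H_0: rank C_0 − rank ∂_1 = 6 − 5 = 1, and the invariant factors of ∂_1 are all 1, so H_0 ≅ Z.
  H_1: rank ker ∂_1 − rank ∂_2 = (12 − 5) − 6 = 1, and the invariant factors of ∂_2 are all 1, so H_1 ≅ Z.
  H_2: rank ker ∂_2 − rank ∂_3 = (6 − 6) − 0 = 0, and there is no ∂_3, so H_2 ≅ 0.

As a check, the Euler characteristic is 6 − 12 + 6 = 0, which agrees with 1 − 1 + 0 = 0.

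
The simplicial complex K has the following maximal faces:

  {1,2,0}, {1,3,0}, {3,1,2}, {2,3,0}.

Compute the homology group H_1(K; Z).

Take the total order 0 < 1 < 2 < 3 on the vertex set. Then K (dimension 2) consists of the simplices:

  0-simplices (4): [0], [1], [2], [3]
  1-simplices (6): [0,1], [0,2], [0,3], [1,2], [1,3], [2,3]
  2-simplices (4): [0,1,2], [0,1,3], [0,2,3], [1,2,3]

giving chain groups C_0 ≅ Z^4, C_1 ≅ Z^6, C_2 ≅ Z^4.

The boundary map ∂_1: C_1 → C_0 is given by ∂[p,q] = [q] − [p].
The resulting 4×6 matrix has rank 3, and its Smith normal form has invariant factors (1,1,1).

The boundary map ∂_2: C_2 → C_1 sends each 2-simplex [p,q,r] to [q,r] − [p,r] + [p,q]. For instance
  ∂[0,1,2] = [1,2] − [0,2] + [0,1],
  ∂[0,1,3] = [1,3] − [0,3] + [0,1].
The resulting 6×4 matrix has rank 3, and its Smith normal form has invariant factors (1,1,1).

Now H_k = ker ∂_k / im ∂_{k+1}, so:

  H_1: rank ker ∂_1 − rank ∂_2 = (6 − 3) − 3 = 0, and the invariant factors of ∂_2 are all 1, so H_1 = 0.

H_1 ≅ 0.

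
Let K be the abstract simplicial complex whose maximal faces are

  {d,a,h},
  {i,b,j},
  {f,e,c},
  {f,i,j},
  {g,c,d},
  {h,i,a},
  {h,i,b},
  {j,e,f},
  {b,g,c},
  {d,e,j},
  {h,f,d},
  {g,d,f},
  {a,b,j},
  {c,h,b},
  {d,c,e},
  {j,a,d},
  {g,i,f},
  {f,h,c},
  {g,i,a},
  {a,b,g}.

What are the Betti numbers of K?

b_0 = 1, b_1 = 1, b_2 = 0.

Order the vertices as a < b < c < d < e < f < g < h < i < j. Listing each simplex with vertices in this order, K has dimension 2 with simplices:

  0-simplices (10): a, b, c, d, e, f, g, h, i, j
  1-simplices (30): ab, ad, ag, ah, ai, aj, bc, bg, bh, bi, bj, cd, ce, cf, cg, ch, de, df, dg, dh, dj, ef, ej, fg, fh, fi, fj, gi, hi, ij
  2-simplices (20): abg, abj, adh, adj, agi, ahi, bcg, bch, bhi, bij, cde, cdg, cef, cfh, dej, dfg, dfh, efj, fgi, fij

giving chain groups C_0 ≅ Z^10, C_1 ≅ Z^30, C_2 ≅ Z^20.

Boundary ∂_1: C_1 → C_0 sends each edge [p,q] (with p < q) to q − p.
As a 10×30 matrix over Z this has rank 9, with invariant factors (1,1,1,1,1,1,1,1,1).

The boundary map ∂_2: C_2 → C_1 sends each 2-simplex [p,q,r] to [q,r] − [p,r] + [p,q]. For instance
  ∂fgi = gi − fi + fg,
  ∂efj = fj − ej + ef.
This gives a 30×20 integer matrix of rank 20; reducing to Smith normal form yields diagonal entries (1,1,1,1,1,1,1,1,1,1,1,1,1,1,1,1,1,1,1,2).

Now H_k = ker ∂_k / im ∂_{k+1}, so:

  H_0: rank C_0 − rank ∂_1 = 10 − 9 = 1, and the invariant factors of ∂_1 are all 1, so H_0 = Z.
  H_1: rank ker ∂_1 − rank ∂_2 = (30 − 9) − 20 = 1, and ∂_2 has invariant factor 2 > 1, so H_1 = Z × Z/2.
  H_2: rank ker ∂_2 − rank ∂_3 = (20 − 20) − 0 = 0, and there is no ∂_3, so H_2 = 0.

As a check, the Euler characteristic is 10 − 30 + 20 = 0, which agrees with 1 − 1 + 0 = 0.
(K is a triangulation of the Klein bottle.)

Hence the Betti numbers are b_0 = 1, b_1 = 1, b_2 = 0.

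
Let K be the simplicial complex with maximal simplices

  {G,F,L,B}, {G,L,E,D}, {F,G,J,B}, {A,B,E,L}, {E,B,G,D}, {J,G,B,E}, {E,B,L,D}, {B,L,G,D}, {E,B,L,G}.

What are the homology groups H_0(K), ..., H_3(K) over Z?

H_0 ≅ Z,  H_1 = 0,  H_2 = 0,  H_3 ≅ Z.

We work with the vertex ordering A < B < D < E < F < G < J < L. The simplices of K, each written with vertices in increasing order, are:

  0-simplices (8): A, B, D, E, F, G, J, L
  1-simplices (20): AB, AE, AL, BD, BE, BF, BG, BJ, BL, DE, DG, DL, EG, EJ, EL, FG, FJ, FL, GJ, GL
  2-simplices (21): ABE, ABL, AEL, BDE, BDG, BDL, BEG, BEJ, BEL, BFG, BFJ, BFL, BGJ, BGL, DEG, DEL, DGL, EGJ, EGL, FGJ, FGL
  3-simplices (9): ABEL, BDEG, BDEL, BDGL, BEGJ, BEGL, BFGJ, BFGL, DEGL

Hence C_0 ≅ Z^8, C_1 ≅ Z^20, C_2 ≅ Z^21, C_3 ≅ Z^9.

∂_1: C_1 → C_0 is given by ∂[p,q] = [q] − [p]. For instance
  ∂BF = F − B.
The resulting 8×20 matrix has rank 7, and its Smith normal form has invariant factors (1,1,1,1,1,1,1).

The boundary map ∂_2: C_2 → C_1 acts by ∂[p,q,r] = [q,r] − [p,r] + [p,q]. For instance
  ∂ABL = BL − AL + AB,
  ∂FGJ = GJ − FJ + FG.
As a 20×21 matrix over Z this has rank 13, with invariant factors (1,1,1,1,1,1,1,1,1,1,1,1,1).

The boundary map ∂_3: C_3 → C_2 sends each 3-simplex σ to the alternating sum Σ_i (−1)^i (σ with its i-th vertex removed). For instance
  ∂BDEL = DEL − BEL + BDL − BDE,
  ∂BEGJ = EGJ − BGJ + BEJ − BEG.
The 21×9 boundary matrix has rank 8 and Smith normal form diag(1,1,1,1,1,1,1,1).

Now H_k = ker ∂_k / im ∂_{k+1}, so:

  H_0: rank C_0 − rank ∂_1 = 8 − 7 = 1, and the invariant factors of ∂_1 are all 1, so H_0 ≅ Z.
  H_1: rank ker ∂_1 − rank ∂_2 = (20 − 7) − 13 = 0, and the invariant factors of ∂_2 are all 1, so H_1 ≅ 0.
  H_2: rank ker ∂_2 − rank ∂_3 = (21 − 13) − 8 = 0, and the invariant factors of ∂_3 are all 1, so H_2 ≅ 0.
  H_3: rank ker ∂_3 − rank ∂_4 = (9 − 8) − 0 = 1, and there is no ∂_4, so H_3 ≅ Z.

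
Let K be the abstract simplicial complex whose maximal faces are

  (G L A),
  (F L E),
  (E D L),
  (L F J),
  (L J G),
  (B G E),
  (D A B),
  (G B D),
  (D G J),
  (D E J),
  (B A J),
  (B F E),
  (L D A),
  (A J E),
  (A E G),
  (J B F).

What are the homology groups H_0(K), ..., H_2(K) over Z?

H_0 = Z,  H_1 = Z^2,  H_2 = Z.

Order the vertices as A < B < D < E < F < G < J < L. Listing each simplex with vertices in this order, K has dimension 2 with simplices:

  0-simplices (8): A, B, D, E, F, G, J, L
  1-simplices (24): AB, AD, AE, AG, AJ, AL, BD, BE, BF, BG, BJ, DE, DG, DJ, DL, EF, EG, EJ, EL, FJ, FL, GJ, GL, JL
  2-simplices (16): ABD, ABJ, ADL, AEG, AEJ, AGL, BDG, BEF, BEG, BFJ, DEJ, DEL, DGJ, EFL, FJL, GJL

giving chain groups C_0 ≅ Z^8, C_1 ≅ Z^24, C_2 ≅ Z^16.

Boundary ∂_1: C_1 → C_0 sends each edge [p,q] (with p < q) to q − p.
This gives a 8×24 integer matrix of rank 7; reducing to Smith normal form yields diagonal entries (1,1,1,1,1,1,1).

The boundary map ∂_2: C_2 → C_1 maps a triangle to the signed sum of its edges. For instance
  ∂DGJ = GJ − DJ + DG,
  ∂BEF = EF − BF + BE.
The 24×16 boundary matrix has rank 15 and Smith normal form diag(1,1,1,1,1,1,1,1,1,1,1,1,1,1,1).

Computing H_k = (kernel of ∂_k) / (image of ∂_{k+1}):

  H_0: rank C_0 − rank ∂_1 = 8 − 7 = 1, and the invariant factors of ∂_1 are all 1, so H_0 ≅ Z.
  H_1: rank ker ∂_1 − rank ∂_2 = (24 − 7) − 15 = 2, and the invariant factors of ∂_2 are all 1, so H_1 ≅ Z^2.
  H_2: rank ker ∂_2 − rank ∂_3 = (16 − 15) − 0 = 1, and there is no ∂_3, so H_2 ≅ Z.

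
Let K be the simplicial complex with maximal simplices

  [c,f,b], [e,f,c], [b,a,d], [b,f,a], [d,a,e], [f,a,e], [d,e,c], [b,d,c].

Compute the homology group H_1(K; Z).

Order the vertices as a < b < c < d < e < f. Listing each simplex with vertices in this order, K has dimension 2 with simplices:

  0-simplices (6): a, b, c, d, e, f
  1-simplices (12): ab, ad, ae, af, bc, bd, bf, cd, ce, cf, de, ef
  2-simplices (8): abd, abf, ade, aef, bcd, bcf, cde, cef

so the chain groups are C_0 ≅ Z^6, C_1 ≅ Z^12, C_2 ≅ Z^8.

The boundary map ∂_1: C_1 → C_0 sends each edge [p,q] (with p < q) to q − p.
The 6×12 boundary matrix has rank 5 and Smith normal form diag(1,1,1,1,1).

Boundary ∂_2: C_2 → C_1 sends each 2-simplex [p,q,r] to [q,r] − [p,r] + [p,q]. For instance
  ∂abd = bd − ad + ab,
  ∂bcd = cd − bd + bc.
The 12×8 boundary matrix has rank 7 and Smith normal form diag(1,1,1,1,1,1,1).

From H_k ≅ ker(∂_k) / im(∂_{k+1}) we obtain:

  H_1: rank ker ∂_1 − rank ∂_2 = (12 − 5) − 7 = 0, and the invariant factors of ∂_2 are all 1, so H_1 = 0.

H_1 = 0.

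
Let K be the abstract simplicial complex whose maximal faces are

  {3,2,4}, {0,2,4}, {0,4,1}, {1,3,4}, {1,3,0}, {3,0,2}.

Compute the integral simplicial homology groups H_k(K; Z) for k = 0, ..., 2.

H_0 = Z,  H_1 = 0,  H_2 = Z.

Fix the vertex order 0 < 1 < 2 < 3 < 4 and write every simplex with vertices in increasing order. Then dim K = 2 and the simplices of K are:

  0-simplices (5): [0], [1], [2], [3], [4]
  1-simplices (9): [0,1], [0,2], [0,3], [0,4], [1,3], [1,4], [2,3], [2,4], [3,4]
  2-simplices (6): [0,1,3], [0,1,4], [0,2,3], [0,2,4], [1,3,4], [2,3,4]

so the chain groups are C_0 ≅ Z^5, C_1 ≅ Z^9, C_2 ≅ Z^6.

The boundary map ∂_1: C_1 → C_0 is given by ∂[p,q] = [q] − [p]. For instance
  ∂[0,1] = [1] − [0].
The 5×9 boundary matrix has rank 4 and Smith normal form diag(1,1,1,1).

∂_2: C_2 → C_1 acts by ∂[p,q,r] = [q,r] − [p,r] + [p,q]. For instance
  ∂[2,3,4] = [3,4] − [2,4] + [2,3],
  ∂[1,3,4] = [3,4] − [1,4] + [1,3].
This gives a 9×6 integer matrix of rank 5; reducing to Smith normal form yields diagonal entries (1,1,1,1,1).

Computing H_k = (kernel of ∂_k) / (image of ∂_{k+1}):

  H_0: rank C_0 − rank ∂_1 = 5 − 4 = 1, and the invariant factors of ∂_1 are all 1, so H_0 = Z.
  H_1: rank ker ∂_1 − rank ∂_2 = (9 − 4) − 5 = 0, and the invariant factors of ∂_2 are all 1, so H_1 = 0.
  H_2: rank ker ∂_2 − rank ∂_3 = (6 − 5) − 0 = 1, and there is no ∂_3, so H_2 = Z.

As a check, the Euler characteristic is 5 − 9 + 6 = 2, which agrees with 1 − 0 + 1 = 2.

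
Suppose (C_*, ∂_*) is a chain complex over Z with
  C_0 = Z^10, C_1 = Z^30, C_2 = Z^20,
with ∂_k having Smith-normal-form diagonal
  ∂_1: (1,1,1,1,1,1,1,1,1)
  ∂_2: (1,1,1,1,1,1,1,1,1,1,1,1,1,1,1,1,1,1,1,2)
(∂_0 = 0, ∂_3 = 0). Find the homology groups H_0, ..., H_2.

H_0: b_0 = 10 − 0 − 9 = 1; torsion from ∂_1 factors > 1: none. So H_0 ≅ Z.
H_1: b_1 = 30 − 9 − 20 = 1; torsion from ∂_2 factors > 1: [2]. So H_1 ≅ Z ⊕ Z/2.
H_2: b_2 = 20 − 20 − 0 = 0; torsion from ∂_3 factors > 1: none. So H_2 ≅ 0.

H_0 ≅ Z,  H_1 ≅ Z ⊕ Z/2,  H_2 = 0.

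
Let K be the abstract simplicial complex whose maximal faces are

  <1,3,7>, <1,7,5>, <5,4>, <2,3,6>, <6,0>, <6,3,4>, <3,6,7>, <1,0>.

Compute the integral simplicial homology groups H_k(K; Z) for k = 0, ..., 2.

Fix the vertex order 0 < 1 < 2 < 3 < 4 < 5 < 6 < 7 and write every simplex with vertices in increasing order. Then dim K = 2 and the simplices of K are:

  0-simplices (8): [0], [1], [2], [3], [4], [5], [6], [7]
  1-simplices (14): [0,1], [0,6], [1,3], [1,5], [1,7], [2,3], [2,6], [3,4], [3,6], [3,7], [4,5], [4,6], [5,7], [6,7]
  2-simplices (5): [1,3,7], [1,5,7], [2,3,6], [3,4,6], [3,6,7]

so the chain groups are C_0 ≅ Z^8, C_1 ≅ Z^14, C_2 ≅ Z^5.

Boundary ∂_1: C_1 → C_0 is given by ∂[p,q] = [q] − [p]. For instance
  ∂[4,6] = [6] − [4].
As a 8×14 matrix over Z this has rank 7, with invariant factors (1,1,1,1,1,1,1).

The boundary map ∂_2: C_2 → C_1 maps a triangle to the signed sum of its edges. For instance
  ∂[1,3,7] = [3,7] − [1,7] + [1,3],
  ∂[2,3,6] = [3,6] − [2,6] + [2,3].
As a 14×5 matrix over Z this has rank 5, with invariant factors (1,1,1,1,1).

Now H_k = ker ∂_k / im ∂_{k+1}, so:

  H_0: rank C_0 − rank ∂_1 = 8 − 7 = 1, and the invariant factors of ∂_1 are all 1, so H_0 ≅ Z.
  H_1: rank ker ∂_1 − rank ∂_2 = (14 − 7) − 5 = 2, and the invariant factors of ∂_2 are all 1, so H_1 ≅ Z^2.
  H_2: rank ker ∂_2 − rank ∂_3 = (5 − 5) − 0 = 0, and there is no ∂_3, so H_2 ≅ 0.

H_0 ≅ Z,  H_1 ≅ Z^2,  H_2 = 0.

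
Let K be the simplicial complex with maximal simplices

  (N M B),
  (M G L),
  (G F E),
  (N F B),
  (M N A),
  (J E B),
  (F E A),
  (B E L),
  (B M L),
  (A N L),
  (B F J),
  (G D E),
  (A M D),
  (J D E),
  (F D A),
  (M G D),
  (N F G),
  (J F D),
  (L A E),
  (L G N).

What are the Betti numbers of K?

b_0 = 1, b_1 = 1, b_2 = 0.

K has 10 vertices, 30 edges, 20 triangles.
rank ∂_0 = 0, rank ∂_1 = 9 ⇒ b_0 = 10 − 0 − 9 = 1; all invariant factors of ∂_1 are 1 so no torsion. So H_0 ≅ Z.
rank ∂_1 = 9, rank ∂_2 = 20 ⇒ b_1 = 30 − 9 − 20 = 1; ∂_2 has invariant factor(s) [2] giving torsion. So H_1 ≅ Z ⊕ Z/2Z.
rank ∂_2 = 20, rank ∂_3 = 0 ⇒ b_2 = 20 − 20 − 0 = 0. So H_2 ≅ 0.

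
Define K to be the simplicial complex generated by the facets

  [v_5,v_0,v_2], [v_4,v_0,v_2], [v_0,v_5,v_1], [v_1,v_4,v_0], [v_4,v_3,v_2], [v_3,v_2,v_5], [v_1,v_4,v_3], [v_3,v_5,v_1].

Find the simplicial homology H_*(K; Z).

H_0 ≅ Z,  H_1 = 0,  H_2 ≅ Z.

Order the vertices as v_0 < v_1 < v_2 < v_3 < v_4 < v_5. Listing each simplex with vertices in this order, K has dimension 2 with simplices:

  0-simplices (6): [v_0], [v_1], [v_2], [v_3], [v_4], [v_5]
  1-simplices (12): [v_0,v_1], [v_0,v_2], [v_0,v_4], [v_0,v_5], [v_1,v_3], [v_1,v_4], [v_1,v_5], [v_2,v_3], [v_2,v_4], [v_2,v_5], [v_3,v_4], [v_3,v_5]
  2-simplices (8): [v_0,v_1,v_4], [v_0,v_1,v_5], [v_0,v_2,v_4], [v_0,v_2,v_5], [v_1,v_3,v_4], [v_1,v_3,v_5], [v_2,v_3,v_4], [v_2,v_3,v_5]

so the chain groups are C_0 ≅ Z^6, C_1 ≅ Z^12, C_2 ≅ Z^8.

Boundary ∂_1: C_1 → C_0 sends each edge [p,q] (with p < q) to q − p. For instance
  ∂[v_3,v_5] = [v_5] − [v_3].
The resulting 6×12 matrix has rank 5, and its Smith normal form has invariant factors (1,1,1,1,1).

∂_2: C_2 → C_1 acts by ∂[p,q,r] = [q,r] − [p,r] + [p,q]. For instance
  ∂[v_0,v_1,v_4] = [v_1,v_4] − [v_0,v_4] + [v_0,v_1],
  ∂[v_0,v_2,v_5] = [v_2,v_5] − [v_0,v_5] + [v_0,v_2].
The 12×8 boundary matrix has rank 7 and Smith normal form diag(1,1,1,1,1,1,1).

Now H_k = ker ∂_k / im ∂_{k+1}, so:

  H_0: rank C_0 − rank ∂_1 = 6 − 5 = 1, and the invariant factors of ∂_1 are all 1, so H_0 ≅ Z.
  H_1: rank ker ∂_1 − rank ∂_2 = (12 − 5) − 7 = 0, and the invariant factors of ∂_2 are all 1, so H_1 ≅ 0.
  H_2: rank ker ∂_2 − rank ∂_3 = (8 − 7) − 0 = 1, and there is no ∂_3, so H_2 ≅ Z.

As a check, the Euler characteristic is 6 − 12 + 8 = 2, which agrees with 1 − 0 + 1 = 2.
(K is a triangulation of the 2-sphere S^2.)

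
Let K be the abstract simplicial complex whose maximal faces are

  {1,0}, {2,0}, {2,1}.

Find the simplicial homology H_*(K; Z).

Take the total order 0 < 1 < 2 on the vertex set. Then K (dimension 1) consists of the simplices:

  0-simplices (3): [0], [1], [2]
  1-simplices (3): [0,1], [0,2], [1,2]

so the chain groups are C_0 ≅ Z^3, C_1 ≅ Z^3.

Boundary ∂_1: C_1 → C_0 is given by ∂[p,q] = [q] − [p]. For instance
  ∂[1,2] = [2] − [1].
As a 3×3 matrix over Z this has rank 2, with invariant factors (1,1).

Now H_k = ker ∂_k / im ∂_{k+1}, so:

  H_0: rank C_0 − rank ∂_1 = 3 − 2 = 1, and the invariant factors of ∂_1 are all 1, so H_0 ≅ Z.
  H_1: rank ker ∂_1 − rank ∂_2 = (3 − 2) − 0 = 1, and there is no ∂_2, so H_1 ≅ Z.

As a check, the Euler characteristic is 3 − 3 = 0, which agrees with 1 − 1 = 0.
(K is a triangulation of the circle S^1.)

H_0 = Z,  H_1 = Z.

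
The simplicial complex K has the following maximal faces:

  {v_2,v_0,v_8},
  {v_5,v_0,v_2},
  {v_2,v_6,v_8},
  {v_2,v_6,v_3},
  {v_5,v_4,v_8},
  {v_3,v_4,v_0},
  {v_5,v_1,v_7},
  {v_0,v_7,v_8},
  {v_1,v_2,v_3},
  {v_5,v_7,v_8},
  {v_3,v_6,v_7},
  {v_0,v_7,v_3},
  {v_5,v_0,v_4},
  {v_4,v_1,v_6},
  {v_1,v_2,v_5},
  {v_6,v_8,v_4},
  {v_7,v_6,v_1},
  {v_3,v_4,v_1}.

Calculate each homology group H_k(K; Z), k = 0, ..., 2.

Order the vertices as v_0 < v_1 < v_2 < v_3 < v_4 < v_5 < v_6 < v_7 < v_8. Listing each simplex with vertices in this order, K has dimension 2 with simplices:

  0-simplices (9): [v_0], [v_1], [v_2], [v_3], [v_4], [v_5], [v_6], [v_7], [v_8]
  1-simplices (27): (27 of them)
  2-simplices (18): (18 of them)

so the chain groups are C_0 ≅ Z^9, C_1 ≅ Z^27, C_2 ≅ Z^18.

∂_1: C_1 → C_0 is given by ∂[p,q] = [q] − [p]. For instance
  ∂[v_2,v_6] = [v_6] − [v_2].
The 9×27 boundary matrix has rank 8 and Smith normal form diag(1,1,1,1,1,1,1,1).

The boundary map ∂_2: C_2 → C_1 maps a triangle to the signed sum of its edges. For instance
  ∂[v_1,v_4,v_6] = [v_4,v_6] − [v_1,v_6] + [v_1,v_4],
  ∂[v_3,v_6,v_7] = [v_6,v_7] − [v_3,v_7] + [v_3,v_6].
The 27×18 boundary matrix has rank 18 and Smith normal form diag(1,1,1,1,1,1,1,1,1,1,1,1,1,1,1,1,1,2).

From H_k ≅ ker(∂_k) / im(∂_{k+1}) we obtain:

  H_0: rank C_0 − rank ∂_1 = 9 − 8 = 1, and the invariant factors of ∂_1 are all 1, so H_0 ≅ Z.
  H_1: rank ker ∂_1 − rank ∂_2 = (27 − 8) − 18 = 1, and ∂_2 has invariant factor 2 > 1, so H_1 ≅ Z ⊕ Z/2Z.
  H_2: rank ker ∂_2 − rank ∂_3 = (18 − 18) − 0 = 0, and there is no ∂_3, so H_2 ≅ 0.

As a check, the Euler characteristic is 9 − 27 + 18 = 0, which agrees with 1 − 1 + 0 = 0.

H_0 ≅ Z,  H_1 ≅ Z ⊕ Z/2Z,  H_2 = 0.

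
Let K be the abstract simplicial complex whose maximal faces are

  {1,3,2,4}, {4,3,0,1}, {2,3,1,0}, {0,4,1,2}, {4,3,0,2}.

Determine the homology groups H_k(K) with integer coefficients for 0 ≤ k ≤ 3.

H_0 ≅ Z,  H_1 = 0,  H_2 = 0,  H_3 ≅ Z.

K has 5 vertices, 10 edges, 10 triangles, 5 3-simplices.
rank ∂_0 = 0, rank ∂_1 = 4 ⇒ b_0 = 5 − 0 − 4 = 1; all invariant factors of ∂_1 are 1 so no torsion. So H_0 ≅ Z.
rank ∂_1 = 4, rank ∂_2 = 6 ⇒ b_1 = 10 − 4 − 6 = 0; all invariant factors of ∂_2 are 1 so no torsion. So H_1 ≅ 0.
rank ∂_2 = 6, rank ∂_3 = 4 ⇒ b_2 = 10 − 6 − 4 = 0; all invariant factors of ∂_3 are 1 so no torsion. So H_2 ≅ 0.
rank ∂_3 = 4, rank ∂_4 = 0 ⇒ b_3 = 5 − 4 − 0 = 1. So H_3 ≅ Z.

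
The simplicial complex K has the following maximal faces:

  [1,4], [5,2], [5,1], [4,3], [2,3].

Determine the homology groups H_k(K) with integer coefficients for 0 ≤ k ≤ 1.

Take the total order 1 < 2 < 3 < 4 < 5 on the vertex set. Then K (dimension 1) consists of the simplices:

  0-simplices (5): [1], [2], [3], [4], [5]
  1-simplices (5): [1,4], [1,5], [2,3], [2,5], [3,4]

giving chain groups C_0 ≅ Z^5, C_1 ≅ Z^5.

∂_1: C_1 → C_0 maps an edge to its endpoints' difference, ∂[p,q] = q − p.
This gives a 5×5 integer matrix of rank 4; reducing to Smith normal form yields diagonal entries (1,1,1,1).

Reading off H_k = ker ∂_k / im ∂_{k+1}:

  H_0: rank C_0 − rank ∂_1 = 5 − 4 = 1, and the invariant factors of ∂_1 are all 1, so H_0 ≅ Z.
  H_1: rank ker ∂_1 − rank ∂_2 = (5 − 4) − 0 = 1, and there is no ∂_2, so H_1 ≅ Z.

(K is a triangulation of the circle S^1.)

H_0 ≅ Z,  H_1 ≅ Z.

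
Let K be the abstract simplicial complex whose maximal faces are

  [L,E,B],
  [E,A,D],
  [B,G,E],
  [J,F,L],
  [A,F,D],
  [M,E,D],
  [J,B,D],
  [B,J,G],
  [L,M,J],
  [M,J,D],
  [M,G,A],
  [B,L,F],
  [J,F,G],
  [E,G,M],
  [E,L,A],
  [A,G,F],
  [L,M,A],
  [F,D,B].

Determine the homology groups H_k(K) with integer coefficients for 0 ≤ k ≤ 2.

H_0 ≅ Z,  H_1 ≅ Z ⊕ Z/2Z,  H_2 = 0.

Take the total order A < B < D < E < F < G < J < L < M on the vertex set. Then K (dimension 2) consists of the simplices:

  0-simplices (9): A, B, D, E, F, G, J, L, M
  1-simplices (27): AD, AE, AF, AG, AL, AM, BD, BE, BF, BG, BJ, BL, DE, DF, DJ, DM, EG, EL, EM, FG, FJ, FL, GJ, GM, JL, JM, LM
  2-simplices (18): ADE, ADF, AEL, AFG, AGM, ALM, BDF, BDJ, BEG, BEL, BFL, BGJ, DEM, DJM, EGM, FGJ, FJL, JLM

giving chain groups C_0 ≅ Z^9, C_1 ≅ Z^27, C_2 ≅ Z^18.

∂_1: C_1 → C_0 sends each edge [p,q] (with p < q) to q − p.
The resulting 9×27 matrix has rank 8, and its Smith normal form has invariant factors (1,1,1,1,1,1,1,1).

∂_2: C_2 → C_1 acts by ∂[p,q,r] = [q,r] − [p,r] + [p,q]. For instance
  ∂EGM = GM − EM + EG,
  ∂DEM = EM − DM + DE.
The resulting 27×18 matrix has rank 18, and its Smith normal form has invariant factors (1,1,1,1,1,1,1,1,1,1,1,1,1,1,1,1,1,2).

Reading off H_k = ker ∂_k / im ∂_{k+1}:

  H_0: rank C_0 − rank ∂_1 = 9 − 8 = 1, and the invariant factors of ∂_1 are all 1, so H_0 ≅ Z.
  H_1: rank ker ∂_1 − rank ∂_2 = (27 − 8) − 18 = 1, and ∂_2 has invariant factor 2 > 1, so H_1 ≅ Z ⊕ Z/2Z.
  H_2: rank ker ∂_2 − rank ∂_3 = (18 − 18) − 0 = 0, and there is no ∂_3, so H_2 ≅ 0.

As a check, the Euler characteristic is 9 − 27 + 18 = 0, which agrees with 1 − 1 + 0 = 0.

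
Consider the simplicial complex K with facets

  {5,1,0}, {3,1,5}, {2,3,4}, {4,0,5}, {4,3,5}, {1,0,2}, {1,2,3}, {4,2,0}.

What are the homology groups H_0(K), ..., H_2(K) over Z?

Order the vertices as 0 < 1 < 2 < 3 < 4 < 5. Listing each simplex with vertices in this order, K has dimension 2 with simplices:

  0-simplices (6): [0], [1], [2], [3], [4], [5]
  1-simplices (12): [0,1], [0,2], [0,4], [0,5], [1,2], [1,3], [1,5], [2,3], [2,4], [3,4], [3,5], [4,5]
  2-simplices (8): [0,1,2], [0,1,5], [0,2,4], [0,4,5], [1,2,3], [1,3,5], [2,3,4], [3,4,5]

Hence C_0 ≅ Z^6, C_1 ≅ Z^12, C_2 ≅ Z^8.

∂_1: C_1 → C_0 is given by ∂[p,q] = [q] − [p].
The resulting 6×12 matrix has rank 5, and its Smith normal form has invariant factors (1,1,1,1,1).

Boundary ∂_2: C_2 → C_1 acts by ∂[p,q,r] = [q,r] − [p,r] + [p,q]. For instance
  ∂[1,3,5] = [3,5] − [1,5] + [1,3],
  ∂[2,3,4] = [3,4] − [2,4] + [2,3].
This gives a 12×8 integer matrix of rank 7; reducing to Smith normal form yields diagonal entries (1,1,1,1,1,1,1).

Computing H_k = (kernel of ∂_k) / (image of ∂_{k+1}):

  H_0: rank C_0 − rank ∂_1 = 6 − 5 = 1, and the invariant factors of ∂_1 are all 1, so H_0 ≅ Z.
  H_1: rank ker ∂_1 − rank ∂_2 = (12 − 5) − 7 = 0, and the invariant factors of ∂_2 are all 1, so H_1 ≅ 0.
  H_2: rank ker ∂_2 − rank ∂_3 = (8 − 7) − 0 = 1, and there is no ∂_3, so H_2 ≅ Z.

(K is a triangulation of the 2-sphere S^2.)

H_0 ≅ Z,  H_1 = 0,  H_2 ≅ Z.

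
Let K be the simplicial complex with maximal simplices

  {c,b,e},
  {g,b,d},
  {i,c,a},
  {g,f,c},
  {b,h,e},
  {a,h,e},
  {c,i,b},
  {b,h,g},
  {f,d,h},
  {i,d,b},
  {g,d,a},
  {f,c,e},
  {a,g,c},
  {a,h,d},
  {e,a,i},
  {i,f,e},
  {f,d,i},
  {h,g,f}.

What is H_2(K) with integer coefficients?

H_2 ≅ 0.

Order the vertices as a < b < c < d < e < f < g < h < i. Listing each simplex with vertices in this order, K has dimension 2 with simplices:

  0-simplices (9): a, b, c, d, e, f, g, h, i
  1-simplices (27): ac, ad, ae, ag, ah, ai, bc, bd, be, bg, bh, bi, ce, cf, cg, ci, df, dg, dh, di, ef, eh, ei, fg, fh, fi, gh
  2-simplices (18): acg, aci, adg, adh, aeh, aei, bce, bci, bdg, bdi, beh, bgh, cef, cfg, dfh, dfi, efi, fgh

giving chain groups C_0 ≅ Z^9, C_1 ≅ Z^27, C_2 ≅ Z^18.

Boundary ∂_1: C_1 → C_0 maps an edge to its endpoints' difference, ∂[p,q] = q − p. For instance
  ∂ae = e − a.
This gives a 9×27 integer matrix of rank 8; reducing to Smith normal form yields diagonal entries (1,1,1,1,1,1,1,1).

Boundary ∂_2: C_2 → C_1 sends each 2-simplex [p,q,r] to [q,r] − [p,r] + [p,q]. For instance
  ∂dfh = fh − dh + df,
  ∂adg = dg − ag + ad.
This gives a 27×18 integer matrix of rank 18; reducing to Smith normal form yields diagonal entries (1,1,1,1,1,1,1,1,1,1,1,1,1,1,1,1,1,2).

Now H_k = ker ∂_k / im ∂_{k+1}, so:

  H_2: rank ker ∂_2 − rank ∂_3 = (18 − 18) − 0 = 0, and there is no ∂_3, so H_2 = 0.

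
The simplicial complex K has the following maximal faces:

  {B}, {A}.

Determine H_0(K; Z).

Take the total order A < B on the vertex set. Then K (dimension 0) consists of the simplices:

  0-simplices (2): A, B

so the chain groups are C_0 ≅ Z^2.

From H_k ≅ ker(∂_k) / im(∂_{k+1}) we obtain:

  H_0: rank C_0 − rank ∂_1 = 2 − 0 = 2, and there is no ∂_1, so H_0 ≅ Z^2.

H_0 ≅ Z^2.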